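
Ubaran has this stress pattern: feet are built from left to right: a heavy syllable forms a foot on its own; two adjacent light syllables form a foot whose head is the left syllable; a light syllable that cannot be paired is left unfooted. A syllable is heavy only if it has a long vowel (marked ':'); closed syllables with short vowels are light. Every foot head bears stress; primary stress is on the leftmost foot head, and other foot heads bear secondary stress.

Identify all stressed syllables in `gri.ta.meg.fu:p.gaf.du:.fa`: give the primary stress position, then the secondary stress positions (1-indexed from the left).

primary 1, secondary 4, 6

Weights: 1 gri L, 2 ta L, 3 meg L, 4 fu:p H, 5 gaf L, 6 du: H, 7 fa L.
Parse left to right (heavy = foot alone; LL = one foot; stranded L unfooted): (ˈgri.ta) meg (ˈfu:p) gaf (ˈdu:) fa.
Foot heads: 1, 4, 6.
Primary stress on the leftmost head = syllable 1.
Secondary stress on 4, 6: ˈgri.ta.meg.ˌfu:p.gaf.ˌdu:.fa.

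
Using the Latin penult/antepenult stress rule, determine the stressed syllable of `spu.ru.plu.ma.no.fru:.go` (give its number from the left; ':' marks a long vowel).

6

Classical Latin: stress the penult if heavy (long vowel or closed), else the antepenult.
Weights: 5 no L, 6 fru: H, 7 go L.
The penult (syllable 6, fru:) is heavy, so it takes stress.
Stress on syllable 6: spu.ru.plu.ma.no.ˈfru:.go.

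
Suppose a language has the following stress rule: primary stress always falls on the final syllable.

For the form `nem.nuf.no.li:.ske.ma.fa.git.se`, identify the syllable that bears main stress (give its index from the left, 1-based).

9

The word has 9 syllables; the final syllable is syllable 9 (se).
Primary stress: syllable 9 → nem.nuf.no.li:.ske.ma.fa.git.ˈse.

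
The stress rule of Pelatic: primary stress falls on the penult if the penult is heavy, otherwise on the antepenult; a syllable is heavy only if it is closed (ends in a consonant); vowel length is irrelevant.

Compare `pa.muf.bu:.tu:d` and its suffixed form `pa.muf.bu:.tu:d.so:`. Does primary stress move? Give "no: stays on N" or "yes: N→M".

Base `pa.muf.bu:.tu:d` (4 syllables):
  Weights: 2 muf H, 3 bu: L, 4 tu:d H.
  The penult (syllable 3, bu:) is light, so stress falls on the antepenult (syllable 2, muf).
  → primary stress on syllable 2.
Suffixed `pa.muf.bu:.tu:d.so:` (5 syllables):
  Weights: 3 bu: L, 4 tu:d H, 5 so: L.
  The penult (syllable 4, tu:d) is heavy, so it takes stress.
  → primary stress on syllable 4.

yes: 2→4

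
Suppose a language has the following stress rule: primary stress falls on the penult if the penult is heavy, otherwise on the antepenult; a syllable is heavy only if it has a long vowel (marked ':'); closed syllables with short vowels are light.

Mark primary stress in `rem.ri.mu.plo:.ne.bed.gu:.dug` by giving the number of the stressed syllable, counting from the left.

Weights: 6 bed L, 7 gu: H, 8 dug L.
The penult (syllable 7, gu:) is heavy, so it takes stress.
Primary stress: syllable 7 → rem.ri.mu.plo:.ne.bed.ˈgu:.dug.

7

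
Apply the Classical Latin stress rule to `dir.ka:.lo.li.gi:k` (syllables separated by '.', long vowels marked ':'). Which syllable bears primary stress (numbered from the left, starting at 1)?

3

Classical Latin: stress the penult if heavy (long vowel or closed), else the antepenult.
Weights: 3 lo L, 4 li L, 5 gi:k H.
The penult (syllable 4, li) is light, so stress falls on the antepenult (syllable 3, lo).
Stress on syllable 3: dir.ka:.ˈlo.li.gi:k.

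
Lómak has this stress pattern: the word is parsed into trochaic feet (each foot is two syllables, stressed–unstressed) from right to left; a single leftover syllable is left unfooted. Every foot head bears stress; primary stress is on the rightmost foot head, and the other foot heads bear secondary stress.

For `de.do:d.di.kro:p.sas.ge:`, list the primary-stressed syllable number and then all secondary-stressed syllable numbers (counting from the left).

primary 5, secondary 1, 3

Parse right to left into trochaic (ˈσσ) feet: (ˈde.do:d) (ˈdi.kro:p) (ˈsas.ge:).
Foot heads (stressed positions): 1, 3, 5.
End Rule Rightmost: primary stress on the rightmost head = syllable 5.
Secondary stress on 1, 3: ˌde.do:d.ˌdi.kro:p.ˈsas.ge:.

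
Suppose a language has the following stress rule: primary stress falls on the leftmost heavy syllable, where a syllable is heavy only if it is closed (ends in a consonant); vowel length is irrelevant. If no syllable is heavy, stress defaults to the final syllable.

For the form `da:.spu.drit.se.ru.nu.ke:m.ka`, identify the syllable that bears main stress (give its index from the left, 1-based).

3

Weights: 1 da: L, 2 spu L, 3 drit H, 4 se L, 5 ru L, 6 nu L, 7 ke:m H, 8 ka L.
Heavy syllables in the domain: 3, 7. The leftmost is syllable 3 (drit).
Primary stress: syllable 3 → da:.spu.ˈdrit.se.ru.nu.ke:m.ka.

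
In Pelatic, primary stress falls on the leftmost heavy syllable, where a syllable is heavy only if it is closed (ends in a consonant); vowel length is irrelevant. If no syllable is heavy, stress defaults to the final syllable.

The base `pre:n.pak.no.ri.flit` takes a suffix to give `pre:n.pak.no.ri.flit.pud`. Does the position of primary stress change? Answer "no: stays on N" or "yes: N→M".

no: stays on 1

Base `pre:n.pak.no.ri.flit` (5 syllables):
  Weights: 1 pre:n H, 2 pak H, 3 no L, 4 ri L, 5 flit H.
  Heavy syllables in the domain: 1, 2, 5. The leftmost is syllable 1 (pre:n).
  → primary stress on syllable 1.
Suffixed `pre:n.pak.no.ri.flit.pud` (6 syllables):
  Weights: 1 pre:n H, 2 pak H, 3 no L, 4 ri L, 5 flit H, 6 pud H.
  Heavy syllables in the domain: 1, 2, 5, 6. The leftmost is syllable 1 (pre:n).
  → primary stress on syllable 1.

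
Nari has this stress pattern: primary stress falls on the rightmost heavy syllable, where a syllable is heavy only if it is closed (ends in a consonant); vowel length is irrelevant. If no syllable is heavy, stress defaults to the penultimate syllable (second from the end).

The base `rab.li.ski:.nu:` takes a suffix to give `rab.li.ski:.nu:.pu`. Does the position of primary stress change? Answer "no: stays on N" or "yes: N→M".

Base `rab.li.ski:.nu:` (4 syllables):
  Weights: 1 rab H, 2 li L, 3 ski: L, 4 nu: L.
  Heavy syllables in the domain: 1. The rightmost is syllable 1 (rab).
  → primary stress on syllable 1.
Suffixed `rab.li.ski:.nu:.pu` (5 syllables):
  Weights: 1 rab H, 2 li L, 3 ski: L, 4 nu: L, 5 pu L.
  Heavy syllables in the domain: 1. The rightmost is syllable 1 (rab).
  → primary stress on syllable 1.

no: stays on 1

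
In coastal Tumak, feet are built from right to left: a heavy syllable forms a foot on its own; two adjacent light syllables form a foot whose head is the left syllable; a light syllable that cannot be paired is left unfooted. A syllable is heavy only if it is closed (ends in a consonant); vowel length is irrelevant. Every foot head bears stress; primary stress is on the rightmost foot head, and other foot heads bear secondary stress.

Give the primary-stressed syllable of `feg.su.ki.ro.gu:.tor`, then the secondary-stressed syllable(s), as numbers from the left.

Weights: 1 feg H, 2 su L, 3 ki L, 4 ro L, 5 gu: L, 6 tor H.
Parse right to left (heavy = foot alone; LL = one foot; stranded L unfooted): (ˈfeg) (ˈsu.ki) (ˈro.gu:) (ˈtor).
Foot heads: 1, 2, 4, 6.
Primary stress on the rightmost head = syllable 6.
Secondary stress on 1, 2, 4: ˌfeg.ˌsu.ki.ˌro.gu:.ˈtor.

primary 6, secondary 1, 2, 4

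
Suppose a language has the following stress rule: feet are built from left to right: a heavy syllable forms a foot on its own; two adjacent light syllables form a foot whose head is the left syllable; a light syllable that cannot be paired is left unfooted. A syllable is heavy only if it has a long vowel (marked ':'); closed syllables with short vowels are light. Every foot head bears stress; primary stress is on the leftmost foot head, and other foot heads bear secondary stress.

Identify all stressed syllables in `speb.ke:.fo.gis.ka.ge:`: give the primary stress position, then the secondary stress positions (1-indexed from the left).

Weights: 1 speb L, 2 ke: H, 3 fo L, 4 gis L, 5 ka L, 6 ge: H.
Parse left to right (heavy = foot alone; LL = one foot; stranded L unfooted): speb (ˈke:) (ˈfo.gis) ka (ˈge:).
Foot heads: 2, 3, 6.
Primary stress on the leftmost head = syllable 2.
Secondary stress on 3, 6: speb.ˈke:.ˌfo.gis.ka.ˌge:.

primary 2, secondary 3, 6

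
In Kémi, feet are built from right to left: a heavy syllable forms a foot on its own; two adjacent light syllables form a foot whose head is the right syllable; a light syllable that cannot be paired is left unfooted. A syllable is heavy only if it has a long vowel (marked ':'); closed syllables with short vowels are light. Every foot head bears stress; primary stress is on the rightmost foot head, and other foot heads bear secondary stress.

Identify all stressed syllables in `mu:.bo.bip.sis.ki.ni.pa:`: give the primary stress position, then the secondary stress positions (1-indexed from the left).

Weights: 1 mu: H, 2 bo L, 3 bip L, 4 sis L, 5 ki L, 6 ni L, 7 pa: H.
Parse right to left (heavy = foot alone; LL = one foot; stranded L unfooted): (ˈmu:) bo (bip.ˈsis) (ki.ˈni) (ˈpa:).
Foot heads: 1, 4, 6, 7.
Primary stress on the rightmost head = syllable 7.
Secondary stress on 1, 4, 6: ˌmu:.bo.bip.ˌsis.ki.ˌni.ˈpa:.

primary 7, secondary 1, 4, 6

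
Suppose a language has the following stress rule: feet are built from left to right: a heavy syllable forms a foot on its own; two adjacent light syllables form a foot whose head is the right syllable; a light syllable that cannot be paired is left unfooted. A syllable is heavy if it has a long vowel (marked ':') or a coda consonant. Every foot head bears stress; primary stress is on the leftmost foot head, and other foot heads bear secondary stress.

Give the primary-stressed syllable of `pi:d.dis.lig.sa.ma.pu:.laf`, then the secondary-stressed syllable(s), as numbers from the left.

Weights: 1 pi:d H, 2 dis H, 3 lig H, 4 sa L, 5 ma L, 6 pu: H, 7 laf H.
Parse left to right (heavy = foot alone; LL = one foot; stranded L unfooted): (ˈpi:d) (ˈdis) (ˈlig) (sa.ˈma) (ˈpu:) (ˈlaf).
Foot heads: 1, 2, 3, 5, 6, 7.
Primary stress on the leftmost head = syllable 1.
Secondary stress on 2, 3, 5, 6, 7: ˈpi:d.ˌdis.ˌlig.sa.ˌma.ˌpu:.ˌlaf.

primary 1, secondary 2, 3, 5, 6, 7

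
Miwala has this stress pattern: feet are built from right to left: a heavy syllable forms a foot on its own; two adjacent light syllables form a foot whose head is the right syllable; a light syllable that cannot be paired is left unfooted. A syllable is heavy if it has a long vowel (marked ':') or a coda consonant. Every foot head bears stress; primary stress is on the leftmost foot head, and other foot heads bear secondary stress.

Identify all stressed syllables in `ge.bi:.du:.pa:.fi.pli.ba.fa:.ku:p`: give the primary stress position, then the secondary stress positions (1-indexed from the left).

primary 2, secondary 3, 4, 7, 8, 9

Weights: 1 ge L, 2 bi: H, 3 du: H, 4 pa: H, 5 fi L, 6 pli L, 7 ba L, 8 fa: H, 9 ku:p H.
Parse right to left (heavy = foot alone; LL = one foot; stranded L unfooted): ge (ˈbi:) (ˈdu:) (ˈpa:) fi (pli.ˈba) (ˈfa:) (ˈku:p).
Foot heads: 2, 3, 4, 7, 8, 9.
Primary stress on the leftmost head = syllable 2.
Secondary stress on 3, 4, 7, 8, 9: ge.ˈbi:.ˌdu:.ˌpa:.fi.pli.ˌba.ˌfa:.ˌku:p.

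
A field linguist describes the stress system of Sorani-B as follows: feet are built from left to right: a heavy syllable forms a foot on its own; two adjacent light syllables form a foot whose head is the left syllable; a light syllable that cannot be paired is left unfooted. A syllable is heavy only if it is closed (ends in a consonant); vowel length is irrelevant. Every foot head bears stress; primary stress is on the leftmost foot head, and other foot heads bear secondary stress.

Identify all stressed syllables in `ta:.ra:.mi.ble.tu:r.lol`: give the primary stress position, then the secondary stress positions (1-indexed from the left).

primary 1, secondary 3, 5, 6

Weights: 1 ta: L, 2 ra: L, 3 mi L, 4 ble L, 5 tu:r H, 6 lol H.
Parse left to right (heavy = foot alone; LL = one foot; stranded L unfooted): (ˈta:.ra:) (ˈmi.ble) (ˈtu:r) (ˈlol).
Foot heads: 1, 3, 5, 6.
Primary stress on the leftmost head = syllable 1.
Secondary stress on 3, 5, 6: ˈta:.ra:.ˌmi.ble.ˌtu:r.ˌlol.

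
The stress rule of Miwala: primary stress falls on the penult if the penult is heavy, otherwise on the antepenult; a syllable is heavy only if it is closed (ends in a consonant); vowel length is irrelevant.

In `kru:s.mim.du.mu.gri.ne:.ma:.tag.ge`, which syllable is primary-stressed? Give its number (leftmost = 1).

Weights: 7 ma: L, 8 tag H, 9 ge L.
The penult (syllable 8, tag) is heavy, so it takes stress.
Primary stress: syllable 8 → kru:s.mim.du.mu.gri.ne:.ma:.ˈtag.ge.

8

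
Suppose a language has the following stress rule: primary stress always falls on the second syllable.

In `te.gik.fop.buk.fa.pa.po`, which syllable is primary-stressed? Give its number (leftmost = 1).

2

The word has 7 syllables; the second syllable is syllable 2 (gik).
Primary stress: syllable 2 → te.ˈgik.fop.buk.fa.pa.po.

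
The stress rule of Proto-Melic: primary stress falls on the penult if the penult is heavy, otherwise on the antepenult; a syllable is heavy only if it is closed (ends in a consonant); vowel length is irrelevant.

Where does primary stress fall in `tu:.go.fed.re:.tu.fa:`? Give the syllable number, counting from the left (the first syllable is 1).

Weights: 4 re: L, 5 tu L, 6 fa: L.
The penult (syllable 5, tu) is light, so stress falls on the antepenult (syllable 4, re:).
Primary stress: syllable 4 → tu:.go.fed.ˈre:.tu.fa:.

4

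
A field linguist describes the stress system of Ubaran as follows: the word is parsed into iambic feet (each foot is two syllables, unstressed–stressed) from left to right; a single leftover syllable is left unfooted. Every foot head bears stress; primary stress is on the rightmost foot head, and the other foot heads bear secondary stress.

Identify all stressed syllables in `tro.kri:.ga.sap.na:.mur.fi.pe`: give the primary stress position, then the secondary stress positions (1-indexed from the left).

Parse left to right into iambic (σˈσ) feet: (tro.ˈkri:) (ga.ˈsap) (na:.ˈmur) (fi.ˈpe).
Foot heads (stressed positions): 2, 4, 6, 8.
End Rule Rightmost: primary stress on the rightmost head = syllable 8.
Secondary stress on 2, 4, 6: tro.ˌkri:.ga.ˌsap.na:.ˌmur.fi.ˈpe.

primary 8, secondary 2, 4, 6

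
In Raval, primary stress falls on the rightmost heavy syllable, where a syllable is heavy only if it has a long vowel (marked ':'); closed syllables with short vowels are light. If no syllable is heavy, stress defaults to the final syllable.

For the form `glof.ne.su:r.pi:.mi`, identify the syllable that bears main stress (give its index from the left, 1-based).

4

Weights: 1 glof L, 2 ne L, 3 su:r H, 4 pi: H, 5 mi L.
Heavy syllables in the domain: 3, 4. The rightmost is syllable 4 (pi:).
Primary stress: syllable 4 → glof.ne.su:r.ˈpi:.mi.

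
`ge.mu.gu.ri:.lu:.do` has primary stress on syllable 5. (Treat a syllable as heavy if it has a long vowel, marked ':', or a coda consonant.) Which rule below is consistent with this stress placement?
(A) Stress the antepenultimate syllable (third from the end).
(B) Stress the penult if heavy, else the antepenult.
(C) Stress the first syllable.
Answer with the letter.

B

Rule A → syllable 4 (observed: 5).
Rule B → syllable 5 ✓.
Rule C → syllable 1 (observed: 5).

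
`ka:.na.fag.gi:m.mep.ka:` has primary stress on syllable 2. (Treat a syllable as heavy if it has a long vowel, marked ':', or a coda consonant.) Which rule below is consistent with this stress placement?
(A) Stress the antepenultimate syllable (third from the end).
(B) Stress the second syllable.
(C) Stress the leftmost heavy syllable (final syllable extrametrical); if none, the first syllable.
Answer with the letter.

B

Rule A → syllable 4 (observed: 2).
Rule B → syllable 2 ✓.
Rule C → syllable 1 (observed: 2).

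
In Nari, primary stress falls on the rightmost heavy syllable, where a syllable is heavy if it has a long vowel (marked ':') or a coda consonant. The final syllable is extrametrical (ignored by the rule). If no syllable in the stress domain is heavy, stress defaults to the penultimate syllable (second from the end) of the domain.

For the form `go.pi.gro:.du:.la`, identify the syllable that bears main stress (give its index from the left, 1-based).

The final syllable (5, la) is extrametrical; the stress domain is syllables 1–4.
Weights: 1 go L, 2 pi L, 3 gro: H, 4 du: H.
Heavy syllables in the domain: 3, 4. The rightmost is syllable 4 (du:).
Primary stress: syllable 4 → go.pi.gro:.ˈdu:.la.

4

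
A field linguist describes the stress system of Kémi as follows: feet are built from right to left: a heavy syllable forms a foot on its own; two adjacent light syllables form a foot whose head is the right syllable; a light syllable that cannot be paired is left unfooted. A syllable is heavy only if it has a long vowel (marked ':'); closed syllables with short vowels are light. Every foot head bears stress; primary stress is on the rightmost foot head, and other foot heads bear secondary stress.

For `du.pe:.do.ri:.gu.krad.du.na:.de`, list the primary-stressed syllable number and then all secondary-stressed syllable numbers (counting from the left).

Weights: 1 du L, 2 pe: H, 3 do L, 4 ri: H, 5 gu L, 6 krad L, 7 du L, 8 na: H, 9 de L.
Parse right to left (heavy = foot alone; LL = one foot; stranded L unfooted): du (ˈpe:) do (ˈri:) gu (krad.ˈdu) (ˈna:) de.
Foot heads: 2, 4, 7, 8.
Primary stress on the rightmost head = syllable 8.
Secondary stress on 2, 4, 7: du.ˌpe:.do.ˌri:.gu.krad.ˌdu.ˈna:.de.

primary 8, secondary 2, 4, 7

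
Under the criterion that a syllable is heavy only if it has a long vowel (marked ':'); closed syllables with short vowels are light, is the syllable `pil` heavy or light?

light

`pil`: short vowel, closed (coda /l/). Short vowel → light.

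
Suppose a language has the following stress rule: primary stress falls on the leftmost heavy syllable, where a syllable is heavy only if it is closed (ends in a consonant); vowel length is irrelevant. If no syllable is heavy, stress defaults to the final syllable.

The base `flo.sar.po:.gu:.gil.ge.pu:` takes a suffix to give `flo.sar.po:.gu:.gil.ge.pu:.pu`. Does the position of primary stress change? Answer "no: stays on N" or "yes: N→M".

no: stays on 2

Base `flo.sar.po:.gu:.gil.ge.pu:` (7 syllables):
  Weights: 1 flo L, 2 sar H, 3 po: L, 4 gu: L, 5 gil H, 6 ge L, 7 pu: L.
  Heavy syllables in the domain: 2, 5. The leftmost is syllable 2 (sar).
  → primary stress on syllable 2.
Suffixed `flo.sar.po:.gu:.gil.ge.pu:.pu` (8 syllables):
  Weights: 1 flo L, 2 sar H, 3 po: L, 4 gu: L, 5 gil H, 6 ge L, 7 pu: L, 8 pu L.
  Heavy syllables in the domain: 2, 5. The leftmost is syllable 2 (sar).
  → primary stress on syllable 2.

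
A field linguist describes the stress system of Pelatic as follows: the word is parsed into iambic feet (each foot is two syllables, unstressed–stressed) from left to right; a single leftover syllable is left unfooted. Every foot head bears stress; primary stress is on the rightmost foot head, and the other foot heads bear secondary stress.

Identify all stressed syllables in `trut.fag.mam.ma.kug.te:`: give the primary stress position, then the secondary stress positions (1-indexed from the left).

primary 6, secondary 2, 4

Parse left to right into iambic (σˈσ) feet: (trut.ˈfag) (mam.ˈma) (kug.ˈte:).
Foot heads (stressed positions): 2, 4, 6.
End Rule Rightmost: primary stress on the rightmost head = syllable 6.
Secondary stress on 2, 4: trut.ˌfag.mam.ˌma.kug.ˈte:.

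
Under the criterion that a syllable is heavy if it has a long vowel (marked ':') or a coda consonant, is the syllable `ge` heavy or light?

light

`ge`: short vowel, open (no coda). Short vowel, open → light.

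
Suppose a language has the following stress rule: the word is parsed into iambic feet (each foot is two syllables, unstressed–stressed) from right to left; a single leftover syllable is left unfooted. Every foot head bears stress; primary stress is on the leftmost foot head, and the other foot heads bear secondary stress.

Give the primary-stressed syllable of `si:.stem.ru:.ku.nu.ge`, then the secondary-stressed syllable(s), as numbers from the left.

Parse right to left into iambic (σˈσ) feet: (si:.ˈstem) (ru:.ˈku) (nu.ˈge).
Foot heads (stressed positions): 2, 4, 6.
End Rule Leftmost: primary stress on the leftmost head = syllable 2.
Secondary stress on 4, 6: si:.ˈstem.ru:.ˌku.nu.ˌge.

primary 2, secondary 4, 6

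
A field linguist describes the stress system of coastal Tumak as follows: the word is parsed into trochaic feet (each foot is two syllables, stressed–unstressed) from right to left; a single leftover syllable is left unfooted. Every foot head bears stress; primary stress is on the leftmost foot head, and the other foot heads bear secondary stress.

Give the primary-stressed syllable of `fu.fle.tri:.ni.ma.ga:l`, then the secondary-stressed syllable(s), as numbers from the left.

Parse right to left into trochaic (ˈσσ) feet: (ˈfu.fle) (ˈtri:.ni) (ˈma.ga:l).
Foot heads (stressed positions): 1, 3, 5.
End Rule Leftmost: primary stress on the leftmost head = syllable 1.
Secondary stress on 3, 5: ˈfu.fle.ˌtri:.ni.ˌma.ga:l.

primary 1, secondary 3, 5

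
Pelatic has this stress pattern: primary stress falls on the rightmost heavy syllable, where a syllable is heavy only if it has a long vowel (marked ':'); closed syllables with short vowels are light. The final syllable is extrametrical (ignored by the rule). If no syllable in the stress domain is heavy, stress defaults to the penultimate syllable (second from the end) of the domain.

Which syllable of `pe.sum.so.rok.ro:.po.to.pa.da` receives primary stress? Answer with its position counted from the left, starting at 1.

5

The final syllable (9, da) is extrametrical; the stress domain is syllables 1–8.
Weights: 1 pe L, 2 sum L, 3 so L, 4 rok L, 5 ro: H, 6 po L, 7 to L, 8 pa L.
Heavy syllables in the domain: 5. The rightmost is syllable 5 (ro:).
Primary stress: syllable 5 → pe.sum.so.rok.ˈro:.po.to.pa.da.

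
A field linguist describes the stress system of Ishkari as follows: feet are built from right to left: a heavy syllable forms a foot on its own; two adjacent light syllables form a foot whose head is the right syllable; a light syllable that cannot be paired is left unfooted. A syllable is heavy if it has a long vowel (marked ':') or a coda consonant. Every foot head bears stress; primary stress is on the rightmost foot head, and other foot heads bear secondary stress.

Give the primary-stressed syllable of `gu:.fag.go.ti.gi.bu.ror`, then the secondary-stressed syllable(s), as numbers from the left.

Weights: 1 gu: H, 2 fag H, 3 go L, 4 ti L, 5 gi L, 6 bu L, 7 ror H.
Parse right to left (heavy = foot alone; LL = one foot; stranded L unfooted): (ˈgu:) (ˈfag) (go.ˈti) (gi.ˈbu) (ˈror).
Foot heads: 1, 2, 4, 6, 7.
Primary stress on the rightmost head = syllable 7.
Secondary stress on 1, 2, 4, 6: ˌgu:.ˌfag.go.ˌti.gi.ˌbu.ˈror.

primary 7, secondary 1, 2, 4, 6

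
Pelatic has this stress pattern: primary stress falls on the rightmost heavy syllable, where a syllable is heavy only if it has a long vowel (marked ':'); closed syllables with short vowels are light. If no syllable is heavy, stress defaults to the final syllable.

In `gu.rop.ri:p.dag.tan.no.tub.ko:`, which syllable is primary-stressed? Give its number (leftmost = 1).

Weights: 1 gu L, 2 rop L, 3 ri:p H, 4 dag L, 5 tan L, 6 no L, 7 tub L, 8 ko: H.
Heavy syllables in the domain: 3, 8. The rightmost is syllable 8 (ko:).
Primary stress: syllable 8 → gu.rop.ri:p.dag.tan.no.tub.ˈko:.

8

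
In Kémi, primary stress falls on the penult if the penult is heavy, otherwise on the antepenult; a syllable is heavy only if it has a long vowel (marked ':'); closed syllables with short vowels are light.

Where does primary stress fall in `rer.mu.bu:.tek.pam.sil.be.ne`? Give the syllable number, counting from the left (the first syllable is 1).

Weights: 6 sil L, 7 be L, 8 ne L.
The penult (syllable 7, be) is light, so stress falls on the antepenult (syllable 6, sil).
Primary stress: syllable 6 → rer.mu.bu:.tek.pam.ˈsil.be.ne.

6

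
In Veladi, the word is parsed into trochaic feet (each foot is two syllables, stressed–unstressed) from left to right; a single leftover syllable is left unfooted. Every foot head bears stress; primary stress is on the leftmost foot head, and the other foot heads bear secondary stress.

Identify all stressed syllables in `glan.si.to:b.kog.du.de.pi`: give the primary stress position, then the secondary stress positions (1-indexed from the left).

primary 1, secondary 3, 5

Parse left to right into trochaic (ˈσσ) feet: (ˈglan.si) (ˈto:b.kog) (ˈdu.de) pi. Syllable 7 is left unfooted.
Foot heads (stressed positions): 1, 3, 5.
End Rule Leftmost: primary stress on the leftmost head = syllable 1.
Secondary stress on 3, 5: ˈglan.si.ˌto:b.kog.ˌdu.de.pi.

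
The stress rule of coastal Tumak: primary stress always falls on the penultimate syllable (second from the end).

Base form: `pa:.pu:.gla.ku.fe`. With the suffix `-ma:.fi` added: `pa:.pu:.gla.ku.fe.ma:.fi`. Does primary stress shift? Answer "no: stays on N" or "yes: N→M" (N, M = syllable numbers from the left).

Base `pa:.pu:.gla.ku.fe` (5 syllables):
  The word has 5 syllables; the penultimate syllable (second from the end) is syllable 4 (ku).
  → primary stress on syllable 4.
Suffixed `pa:.pu:.gla.ku.fe.ma:.fi` (7 syllables):
  The word has 7 syllables; the penultimate syllable (second from the end) is syllable 6 (ma:).
  → primary stress on syllable 6.

yes: 4→6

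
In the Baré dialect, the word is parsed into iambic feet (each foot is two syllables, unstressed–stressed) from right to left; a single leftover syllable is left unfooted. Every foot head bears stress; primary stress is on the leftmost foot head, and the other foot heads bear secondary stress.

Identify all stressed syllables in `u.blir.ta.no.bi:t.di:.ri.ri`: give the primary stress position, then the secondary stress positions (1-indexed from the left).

primary 2, secondary 4, 6, 8

Parse right to left into iambic (σˈσ) feet: (u.ˈblir) (ta.ˈno) (bi:t.ˈdi:) (ri.ˈri).
Foot heads (stressed positions): 2, 4, 6, 8.
End Rule Leftmost: primary stress on the leftmost head = syllable 2.
Secondary stress on 4, 6, 8: u.ˈblir.ta.ˌno.bi:t.ˌdi:.ri.ˌri.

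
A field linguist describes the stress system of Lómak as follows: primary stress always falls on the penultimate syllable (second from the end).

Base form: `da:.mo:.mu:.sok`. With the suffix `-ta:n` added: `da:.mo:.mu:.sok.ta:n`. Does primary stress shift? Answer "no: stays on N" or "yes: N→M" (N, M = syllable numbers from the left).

Base `da:.mo:.mu:.sok` (4 syllables):
  The word has 4 syllables; the penultimate syllable (second from the end) is syllable 3 (mu:).
  → primary stress on syllable 3.
Suffixed `da:.mo:.mu:.sok.ta:n` (5 syllables):
  The word has 5 syllables; the penultimate syllable (second from the end) is syllable 4 (sok).
  → primary stress on syllable 4.

yes: 3→4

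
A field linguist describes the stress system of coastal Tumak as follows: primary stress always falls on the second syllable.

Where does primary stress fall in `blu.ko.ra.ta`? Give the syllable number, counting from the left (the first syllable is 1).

The word has 4 syllables; the second syllable is syllable 2 (ko).
Primary stress: syllable 2 → blu.ˈko.ra.ta.

2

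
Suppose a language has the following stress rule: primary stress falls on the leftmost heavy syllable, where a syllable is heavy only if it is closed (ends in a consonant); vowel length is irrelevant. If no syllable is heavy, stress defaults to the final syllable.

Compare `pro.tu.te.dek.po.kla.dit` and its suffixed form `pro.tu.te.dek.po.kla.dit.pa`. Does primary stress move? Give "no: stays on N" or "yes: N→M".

Base `pro.tu.te.dek.po.kla.dit` (7 syllables):
  Weights: 1 pro L, 2 tu L, 3 te L, 4 dek H, 5 po L, 6 kla L, 7 dit H.
  Heavy syllables in the domain: 4, 7. The leftmost is syllable 4 (dek).
  → primary stress on syllable 4.
Suffixed `pro.tu.te.dek.po.kla.dit.pa` (8 syllables):
  Weights: 1 pro L, 2 tu L, 3 te L, 4 dek H, 5 po L, 6 kla L, 7 dit H, 8 pa L.
  Heavy syllables in the domain: 4, 7. The leftmost is syllable 4 (dek).
  → primary stress on syllable 4.

no: stays on 4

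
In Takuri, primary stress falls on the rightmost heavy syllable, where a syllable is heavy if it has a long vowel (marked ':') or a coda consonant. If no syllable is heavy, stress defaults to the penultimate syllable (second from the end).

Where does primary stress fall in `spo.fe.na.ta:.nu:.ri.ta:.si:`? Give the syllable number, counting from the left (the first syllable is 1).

8

Weights: 1 spo L, 2 fe L, 3 na L, 4 ta: H, 5 nu: H, 6 ri L, 7 ta: H, 8 si: H.
Heavy syllables in the domain: 4, 5, 7, 8. The rightmost is syllable 8 (si:).
Primary stress: syllable 8 → spo.fe.na.ta:.nu:.ri.ta:.ˈsi:.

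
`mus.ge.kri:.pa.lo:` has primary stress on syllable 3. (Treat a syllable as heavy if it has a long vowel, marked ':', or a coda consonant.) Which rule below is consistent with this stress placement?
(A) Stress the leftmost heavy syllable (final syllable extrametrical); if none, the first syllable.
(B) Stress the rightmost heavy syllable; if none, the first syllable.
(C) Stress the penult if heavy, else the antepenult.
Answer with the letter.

Rule A → syllable 1 (observed: 3).
Rule B → syllable 5 (observed: 3).
Rule C → syllable 3 ✓.

C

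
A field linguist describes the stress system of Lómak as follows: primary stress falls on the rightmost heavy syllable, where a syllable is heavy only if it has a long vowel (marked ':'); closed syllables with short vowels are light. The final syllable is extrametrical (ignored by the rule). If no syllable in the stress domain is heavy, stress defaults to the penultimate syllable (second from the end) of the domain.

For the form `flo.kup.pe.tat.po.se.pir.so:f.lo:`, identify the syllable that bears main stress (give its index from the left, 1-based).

The final syllable (9, lo:) is extrametrical; the stress domain is syllables 1–8.
Weights: 1 flo L, 2 kup L, 3 pe L, 4 tat L, 5 po L, 6 se L, 7 pir L, 8 so:f H.
Heavy syllables in the domain: 8. The rightmost is syllable 8 (so:f).
Primary stress: syllable 8 → flo.kup.pe.tat.po.se.pir.ˈso:f.lo:.

8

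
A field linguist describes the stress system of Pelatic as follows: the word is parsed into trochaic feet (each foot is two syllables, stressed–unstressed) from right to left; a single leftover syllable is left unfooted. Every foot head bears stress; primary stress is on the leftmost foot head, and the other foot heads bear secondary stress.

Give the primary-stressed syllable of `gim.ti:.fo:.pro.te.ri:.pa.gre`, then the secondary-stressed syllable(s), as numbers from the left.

primary 1, secondary 3, 5, 7

Parse right to left into trochaic (ˈσσ) feet: (ˈgim.ti:) (ˈfo:.pro) (ˈte.ri:) (ˈpa.gre).
Foot heads (stressed positions): 1, 3, 5, 7.
End Rule Leftmost: primary stress on the leftmost head = syllable 1.
Secondary stress on 3, 5, 7: ˈgim.ti:.ˌfo:.pro.ˌte.ri:.ˌpa.gre.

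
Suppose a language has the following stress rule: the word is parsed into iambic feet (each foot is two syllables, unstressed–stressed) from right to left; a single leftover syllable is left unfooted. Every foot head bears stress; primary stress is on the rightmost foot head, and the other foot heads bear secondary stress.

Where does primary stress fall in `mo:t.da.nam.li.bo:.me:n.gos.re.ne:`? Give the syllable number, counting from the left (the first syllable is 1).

Parse right to left into iambic (σˈσ) feet: mo:t (da.ˈnam) (li.ˈbo:) (me:n.ˈgos) (re.ˈne:). Syllable 1 is left unfooted.
Foot heads (stressed positions): 3, 5, 7, 9.
End Rule Rightmost: primary stress on the rightmost head = syllable 9.
Primary stress: syllable 9 → mo:t.da.nam.li.bo:.me:n.gos.re.ˈne:.

9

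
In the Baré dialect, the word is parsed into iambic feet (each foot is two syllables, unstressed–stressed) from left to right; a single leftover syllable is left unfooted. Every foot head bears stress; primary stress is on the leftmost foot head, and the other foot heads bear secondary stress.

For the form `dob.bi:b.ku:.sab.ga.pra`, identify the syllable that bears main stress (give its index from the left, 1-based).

Parse left to right into iambic (σˈσ) feet: (dob.ˈbi:b) (ku:.ˈsab) (ga.ˈpra).
Foot heads (stressed positions): 2, 4, 6.
End Rule Leftmost: primary stress on the leftmost head = syllable 2.
Primary stress: syllable 2 → dob.ˈbi:b.ku:.sab.ga.pra.

2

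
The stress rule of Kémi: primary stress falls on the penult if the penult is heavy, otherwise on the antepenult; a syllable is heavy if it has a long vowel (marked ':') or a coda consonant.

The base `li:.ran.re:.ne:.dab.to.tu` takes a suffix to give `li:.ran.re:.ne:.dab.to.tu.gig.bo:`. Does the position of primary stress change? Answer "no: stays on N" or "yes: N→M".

Base `li:.ran.re:.ne:.dab.to.tu` (7 syllables):
  Weights: 5 dab H, 6 to L, 7 tu L.
  The penult (syllable 6, to) is light, so stress falls on the antepenult (syllable 5, dab).
  → primary stress on syllable 5.
Suffixed `li:.ran.re:.ne:.dab.to.tu.gig.bo:` (9 syllables):
  Weights: 7 tu L, 8 gig H, 9 bo: H.
  The penult (syllable 8, gig) is heavy, so it takes stress.
  → primary stress on syllable 8.

yes: 5→8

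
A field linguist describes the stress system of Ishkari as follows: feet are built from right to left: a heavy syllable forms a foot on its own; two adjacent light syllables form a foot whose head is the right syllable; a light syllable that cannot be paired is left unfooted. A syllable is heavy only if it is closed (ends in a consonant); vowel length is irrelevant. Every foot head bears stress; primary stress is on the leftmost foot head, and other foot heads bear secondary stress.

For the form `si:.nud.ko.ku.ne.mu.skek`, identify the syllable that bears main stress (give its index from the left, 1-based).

2

Weights: 1 si: L, 2 nud H, 3 ko L, 4 ku L, 5 ne L, 6 mu L, 7 skek H.
Parse right to left (heavy = foot alone; LL = one foot; stranded L unfooted): si: (ˈnud) (ko.ˈku) (ne.ˈmu) (ˈskek).
Foot heads: 2, 4, 6, 7.
Primary stress on the leftmost head = syllable 2.
Primary stress: syllable 2 → si:.ˈnud.ko.ku.ne.mu.skek.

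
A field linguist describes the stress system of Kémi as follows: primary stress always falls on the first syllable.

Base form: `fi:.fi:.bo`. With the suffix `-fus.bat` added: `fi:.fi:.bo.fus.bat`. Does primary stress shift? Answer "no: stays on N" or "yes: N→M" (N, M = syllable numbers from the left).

no: stays on 1

Base `fi:.fi:.bo` (3 syllables):
  The word has 3 syllables; the first syllable is syllable 1 (fi:).
  → primary stress on syllable 1.
Suffixed `fi:.fi:.bo.fus.bat` (5 syllables):
  The word has 5 syllables; the first syllable is syllable 1 (fi:).
  → primary stress on syllable 1.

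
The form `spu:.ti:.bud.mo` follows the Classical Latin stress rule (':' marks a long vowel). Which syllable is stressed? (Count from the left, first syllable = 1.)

3

Classical Latin: stress the penult if heavy (long vowel or closed), else the antepenult.
Weights: 2 ti: H, 3 bud H, 4 mo L.
The penult (syllable 3, bud) is heavy, so it takes stress.
Stress on syllable 3: spu:.ti:.ˈbud.mo.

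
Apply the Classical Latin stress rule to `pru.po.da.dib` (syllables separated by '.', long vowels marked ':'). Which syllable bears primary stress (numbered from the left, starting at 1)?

2

Classical Latin: stress the penult if heavy (long vowel or closed), else the antepenult.
Weights: 2 po L, 3 da L, 4 dib H.
The penult (syllable 3, da) is light, so stress falls on the antepenult (syllable 2, po).
Stress on syllable 2: pru.ˈpo.da.dib.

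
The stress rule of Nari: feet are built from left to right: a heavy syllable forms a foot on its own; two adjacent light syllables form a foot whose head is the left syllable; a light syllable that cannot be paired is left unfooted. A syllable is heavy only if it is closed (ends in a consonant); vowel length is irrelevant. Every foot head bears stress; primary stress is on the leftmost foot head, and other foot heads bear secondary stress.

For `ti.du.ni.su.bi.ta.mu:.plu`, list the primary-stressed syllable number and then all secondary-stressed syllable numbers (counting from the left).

Weights: 1 ti L, 2 du L, 3 ni L, 4 su L, 5 bi L, 6 ta L, 7 mu: L, 8 plu L.
Parse left to right (heavy = foot alone; LL = one foot; stranded L unfooted): (ˈti.du) (ˈni.su) (ˈbi.ta) (ˈmu:.plu).
Foot heads: 1, 3, 5, 7.
Primary stress on the leftmost head = syllable 1.
Secondary stress on 3, 5, 7: ˈti.du.ˌni.su.ˌbi.ta.ˌmu:.plu.

primary 1, secondary 3, 5, 7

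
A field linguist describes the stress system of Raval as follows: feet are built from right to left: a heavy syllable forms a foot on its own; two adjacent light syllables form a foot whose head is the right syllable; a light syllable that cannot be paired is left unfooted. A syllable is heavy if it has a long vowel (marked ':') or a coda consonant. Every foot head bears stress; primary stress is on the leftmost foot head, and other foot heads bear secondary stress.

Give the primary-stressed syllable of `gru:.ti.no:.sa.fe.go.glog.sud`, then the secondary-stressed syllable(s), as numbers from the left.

primary 1, secondary 3, 6, 7, 8

Weights: 1 gru: H, 2 ti L, 3 no: H, 4 sa L, 5 fe L, 6 go L, 7 glog H, 8 sud H.
Parse right to left (heavy = foot alone; LL = one foot; stranded L unfooted): (ˈgru:) ti (ˈno:) sa (fe.ˈgo) (ˈglog) (ˈsud).
Foot heads: 1, 3, 6, 7, 8.
Primary stress on the leftmost head = syllable 1.
Secondary stress on 3, 6, 7, 8: ˈgru:.ti.ˌno:.sa.fe.ˌgo.ˌglog.ˌsud.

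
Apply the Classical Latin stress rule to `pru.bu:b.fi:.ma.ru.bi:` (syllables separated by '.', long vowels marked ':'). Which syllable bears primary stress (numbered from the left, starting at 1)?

4

Classical Latin: stress the penult if heavy (long vowel or closed), else the antepenult.
Weights: 4 ma L, 5 ru L, 6 bi: H.
The penult (syllable 5, ru) is light, so stress falls on the antepenult (syllable 4, ma).
Stress on syllable 4: pru.bu:b.fi:.ˈma.ru.bi:.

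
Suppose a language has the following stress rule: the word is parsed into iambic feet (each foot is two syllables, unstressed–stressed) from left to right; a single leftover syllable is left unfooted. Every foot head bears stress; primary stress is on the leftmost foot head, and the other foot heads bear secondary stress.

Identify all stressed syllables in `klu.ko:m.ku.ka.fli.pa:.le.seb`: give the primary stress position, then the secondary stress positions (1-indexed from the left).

primary 2, secondary 4, 6, 8

Parse left to right into iambic (σˈσ) feet: (klu.ˈko:m) (ku.ˈka) (fli.ˈpa:) (le.ˈseb).
Foot heads (stressed positions): 2, 4, 6, 8.
End Rule Leftmost: primary stress on the leftmost head = syllable 2.
Secondary stress on 4, 6, 8: klu.ˈko:m.ku.ˌka.fli.ˌpa:.le.ˌseb.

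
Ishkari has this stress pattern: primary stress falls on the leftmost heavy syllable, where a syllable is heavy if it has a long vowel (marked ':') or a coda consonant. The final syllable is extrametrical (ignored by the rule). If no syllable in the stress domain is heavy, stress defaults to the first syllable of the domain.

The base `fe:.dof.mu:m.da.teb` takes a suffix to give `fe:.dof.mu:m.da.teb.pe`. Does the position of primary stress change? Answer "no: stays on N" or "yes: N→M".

no: stays on 1

Base `fe:.dof.mu:m.da.teb` (5 syllables):
  The final syllable (5, teb) is extrametrical; the stress domain is syllables 1–4.
  Weights: 1 fe: H, 2 dof H, 3 mu:m H, 4 da L.
  Heavy syllables in the domain: 1, 2, 3. The leftmost is syllable 1 (fe:).
  → primary stress on syllable 1.
Suffixed `fe:.dof.mu:m.da.teb.pe` (6 syllables):
  The final syllable (6, pe) is extrametrical; the stress domain is syllables 1–5.
  Weights: 1 fe: H, 2 dof H, 3 mu:m H, 4 da L, 5 teb H.
  Heavy syllables in the domain: 1, 2, 3, 5. The leftmost is syllable 1 (fe:).
  → primary stress on syllable 1.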